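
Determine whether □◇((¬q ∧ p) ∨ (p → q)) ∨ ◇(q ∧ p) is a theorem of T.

Tableau for the negation ¬(□◇((¬q ∧ p) ∨ (p → q)) ∨ ◇(q ∧ p)):
1. ¬(□◇((¬q ∧ p) ∨ (p → q)) ∨ ◇(q ∧ p)), 0
2. ¬□◇((¬q ∧ p) ∨ (p → q)), 0
3. ¬◇(q ∧ p), 0
4. ¬(q ∧ p), 0
5. ¬p, 0
6. ¬◇((¬q ∧ p) ∨ (p → q)), 1
7. ¬(q ∧ p), 1
8. ¬((¬q ∧ p) ∨ (p → q)), 1
9. ¬(¬q ∧ p), 1
10. ¬(p → q), 1
11. p, 1
12. ¬q, 1
13. ¬p, 1
Accessibility: 0R0, 0R1, 1R1
Branch closes: p and ¬p both at 1.
Every branch of the negation's tableau closes; the branch above is one of them.

Yes, valid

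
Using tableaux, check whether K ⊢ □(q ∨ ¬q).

Tableau for the negation ¬□(q ∨ ¬q):
1. ¬□(q ∨ ¬q), u
2. ¬(q ∨ ¬q), v
3. ¬q, v
4. q, v
Accessibility: uRv
Branch closes: q and ¬q both at v.
All branches of the negation close; one closing branch shown above.

Valid in K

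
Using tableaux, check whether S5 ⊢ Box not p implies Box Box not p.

Tableau for the negation not (Box not p implies Box Box not p):
1. not (Box not p implies Box Box not p), u
2. Box not p, u
3. not Box Box not p, u
4. not p, u
5. not Box not p, v
6. not p, v
7. p, w
8. not p, w
Accessibility: uRu, uRv, uRw, vRu, vRv, vRw, wRu, wRv, wRw
Branch closes: p and not p both at w.
Every branch of the negation's tableau closes; the branch above is one of them.

Valid in S5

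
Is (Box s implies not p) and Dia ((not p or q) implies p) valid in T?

No, not valid

Tableau for the negation not ((Box s implies not p) and Dia ((not p or q) implies p)):
1. not ((Box s implies not p) and Dia ((not p or q) implies p)), 0
2. not Dia ((not p or q) implies p), 0
3. not ((not p or q) implies p), 0
4. not p or q, 0
5. not p, 0
6. q, 0
Accessibility: 0R0
The negation has an open branch (countermodel exists).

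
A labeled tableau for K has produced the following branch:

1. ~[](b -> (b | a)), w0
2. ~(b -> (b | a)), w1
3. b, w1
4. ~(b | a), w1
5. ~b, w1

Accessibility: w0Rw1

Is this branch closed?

Both b and ~b appear at w1.

Closed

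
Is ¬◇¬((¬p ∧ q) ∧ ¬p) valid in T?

No, not valid

Tableau for the negation ◇¬((¬p ∧ q) ∧ ¬p):
1. ◇¬((¬p ∧ q) ∧ ¬p), w0
2. ¬((¬p ∧ q) ∧ ¬p), w1
3. p, w1
Accessibility: w0Rw0, w0Rw1, w1Rw1
The negation has an open branch (countermodel exists).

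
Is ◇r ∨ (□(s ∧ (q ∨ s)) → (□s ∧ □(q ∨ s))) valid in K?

Tableau for the negation ¬(◇r ∨ (□(s ∧ (q ∨ s)) → (□s ∧ □(q ∨ s)))):
1. ¬(◇r ∨ (□(s ∧ (q ∨ s)) → (□s ∧ □(q ∨ s)))), 0
2. ¬◇r, 0
3. ¬(□(s ∧ (q ∨ s)) → (□s ∧ □(q ∨ s))), 0
4. □(s ∧ (q ∨ s)), 0
5. ¬(□s ∧ □(q ∨ s)), 0
6. ¬□(q ∨ s), 0
7. ¬(q ∨ s), 1
8. ¬q, 1
9. ¬s, 1
10. ¬r, 1
11. s ∧ (q ∨ s), 1
12. s, 1
13. q ∨ s, 1
Accessibility: 0R1
Branch closes: s and ¬s both at 1.
All branches of the negation close; one closing branch shown above.

Valid in K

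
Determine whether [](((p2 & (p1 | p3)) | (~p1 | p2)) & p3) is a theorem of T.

No, not valid

Tableau for the negation ~[](((p2 & (p1 | p3)) | (~p1 | p2)) & p3):
1. ~[](((p2 & (p1 | p3)) | (~p1 | p2)) & p3), u
2. ~(((p2 & (p1 | p3)) | (~p1 | p2)) & p3), v
3. ~p3, v
Accessibility: uRu, uRv, vRv
The negation has an open branch (countermodel exists).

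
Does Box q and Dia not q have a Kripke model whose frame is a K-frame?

1. Box q and Dia not q, 0
2. Box q, 0
3. Dia not q, 0
4. not q, 1
5. q, 1
Accessibility: 0R1
Branch closes: q and not q both at 1.
Every branch closes; the branch above is one of them.

Unsatisfiable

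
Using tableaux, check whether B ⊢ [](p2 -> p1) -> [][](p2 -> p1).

Not valid

Tableau for the negation ~([](p2 -> p1) -> [][](p2 -> p1)):
1. ~([](p2 -> p1) -> [][](p2 -> p1)), u
2. [](p2 -> p1), u   [~->-rule on 1]
3. ~[][](p2 -> p1), u   [~->-rule on 1]
4. p2 -> p1, u   [[]-rule on 2 via uRu]
5. p1, u   [->-rule on 4 (branches; this branch)]
6. ~[](p2 -> p1), v   [~[]-rule on 3: fresh world v, uRv]
7. p2 -> p1, v   [[]-rule on 2 via uRv]
8. p1, v   [->-rule on 7 (branches; this branch)]
9. ~(p2 -> p1), w   [~[]-rule on 6: fresh world w, vRw]
10. p2, w   [~->-rule on 9]
11. ~p1, w   [~->-rule on 9]
Accessibility: uRu, uRv, vRu, vRv, vRw, wRv, wRw
The negation has an open branch (countermodel exists).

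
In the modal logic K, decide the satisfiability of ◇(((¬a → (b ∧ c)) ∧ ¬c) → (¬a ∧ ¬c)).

Satisfiable

1. ◇(((¬a → (b ∧ c)) ∧ ¬c) → (¬a ∧ ¬c)), u
2. ((¬a → (b ∧ c)) ∧ ¬c) → (¬a ∧ ¬c), v
3. ¬a ∧ ¬c, v
4. ¬a, v
5. ¬c, v
Accessibility: uRv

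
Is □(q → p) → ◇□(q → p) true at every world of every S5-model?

Yes, valid

Tableau for the negation ¬(□(q → p) → ◇□(q → p)):
1. ¬(□(q → p) → ◇□(q → p)), w0
2. □(q → p), w0
3. ¬◇□(q → p), w0
4. q → p, w0
5. ¬□(q → p), w0
6. p, w0
7. ¬(q → p), w1
8. q, w1
9. ¬p, w1
10. q → p, w1
11. ¬□(q → p), w1
12. p, w1
Accessibility: w0Rw0, w0Rw1, w1Rw0, w1Rw1
Branch closes: p and ¬p both at w1.
All branches of the negation close; one closing branch shown above.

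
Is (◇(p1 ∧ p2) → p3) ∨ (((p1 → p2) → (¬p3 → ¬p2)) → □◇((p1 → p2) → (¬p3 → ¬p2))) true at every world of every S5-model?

Valid

Tableau for the negation ¬((◇(p1 ∧ p2) → p3) ∨ (((p1 → p2) → (¬p3 → ¬p2)) → □◇((p1 → p2) → (¬p3 → ¬p2)))):
1. ¬((◇(p1 ∧ p2) → p3) ∨ (((p1 → p2) → (¬p3 → ¬p2)) → □◇((p1 → p2) → (¬p3 → ¬p2)))), u
2. ¬(◇(p1 ∧ p2) → p3), u
3. ¬(((p1 → p2) → (¬p3 → ¬p2)) → □◇((p1 → p2) → (¬p3 → ¬p2))), u
4. ◇(p1 ∧ p2), u
5. ¬p3, u
6. (p1 → p2) → (¬p3 → ¬p2), u
7. ¬□◇((p1 → p2) → (¬p3 → ¬p2)), u
8. ¬p3 → ¬p2, u
9. ¬p2, u
10. p1 ∧ p2, v
11. p1, v
12. p2, v
13. ¬◇((p1 → p2) → (¬p3 → ¬p2)), w
14. ¬((p1 → p2) → (¬p3 → ¬p2)), u
15. p1 → p2, u
16. ¬(¬p3 → ¬p2), u
17. p2, u
Accessibility: uRu, uRv, uRw, vRu, vRv, vRw, wRu, wRv, wRw
Branch closes: p2 and ¬p2 both at u.
Every branch of the negation's tableau closes; the branch above is one of them.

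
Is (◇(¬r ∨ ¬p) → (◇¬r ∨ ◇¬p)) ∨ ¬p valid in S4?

Tableau for the negation ¬((◇(¬r ∨ ¬p) → (◇¬r ∨ ◇¬p)) ∨ ¬p):
1. ¬((◇(¬r ∨ ¬p) → (◇¬r ∨ ◇¬p)) ∨ ¬p), w0
2. ¬(◇(¬r ∨ ¬p) → (◇¬r ∨ ◇¬p)), w0
3. p, w0
4. ◇(¬r ∨ ¬p), w0
5. ¬(◇¬r ∨ ◇¬p), w0
6. ¬◇¬r, w0
7. ¬◇¬p, w0
8. r, w0
9. ¬r ∨ ¬p, w1
10. r, w1
11. p, w1
12. ¬p, w1
Accessibility: w0Rw0, w0Rw1, w1Rw1
Branch closes: p and ¬p both at w1.
All branches of the negation close; one closing branch shown above.

Valid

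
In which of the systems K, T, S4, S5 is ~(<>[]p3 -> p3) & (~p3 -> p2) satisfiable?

K, T, S4

S5-tableau for the formula:
1. ~(<>[]p3 -> p3) & (~p3 -> p2), u
2. ~(<>[]p3 -> p3), u   [&-rule on 1]
3. ~p3 -> p2, u   [&-rule on 1]
4. <>[]p3, u   [~->-rule on 2]
5. ~p3, u   [~->-rule on 2]
6. p2, u   [->-rule on 3 (branches; this branch)]
7. []p3, v   [<>-rule on 4: fresh world v, uRv]
8. p3, u   [[]-rule on 7 via vRu]
Accessibility: uRu, uRv, vRu, vRv
Branch closes: p3 and ~p3 both at u.
Every branch closes (one shown): unsatisfiable in S5.
S4-tableau for the formula:
1. ~(<>[]p3 -> p3) & (~p3 -> p2), u
2. ~(<>[]p3 -> p3), u   [&-rule on 1]
3. ~p3 -> p2, u   [&-rule on 1]
4. <>[]p3, u   [~->-rule on 2]
5. ~p3, u   [~->-rule on 2]
6. p2, u   [->-rule on 3 (branches; this branch)]
7. []p3, v   [<>-rule on 4: fresh world v, uRv]
8. p3, v   [[]-rule on 7 via vRv]
Accessibility: uRu, uRv, vRv
Complete open branch: satisfiable in S4, hence also in K, T (this S4-model is also a K-model and a T-model).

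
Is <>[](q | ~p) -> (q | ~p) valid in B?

Valid

Tableau for the negation ~(<>[](q | ~p) -> (q | ~p)):
1. ~(<>[](q | ~p) -> (q | ~p)), u
2. <>[](q | ~p), u
3. ~(q | ~p), u
4. ~q, u
5. p, u
6. [](q | ~p), v
7. q | ~p, u
8. q | ~p, v
9. ~p, u
Accessibility: uRu, uRv, vRu, vRv
Branch closes: p and ~p both at u.
Every branch of the negation's tableau closes; the branch above is one of them.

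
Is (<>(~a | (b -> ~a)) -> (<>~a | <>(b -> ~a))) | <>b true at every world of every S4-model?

Valid

Tableau for the negation ~((<>(~a | (b -> ~a)) -> (<>~a | <>(b -> ~a))) | <>b):
1. ~((<>(~a | (b -> ~a)) -> (<>~a | <>(b -> ~a))) | <>b), u
2. ~(<>(~a | (b -> ~a)) -> (<>~a | <>(b -> ~a))), u
3. ~<>b, u
4. <>(~a | (b -> ~a)), u
5. ~(<>~a | <>(b -> ~a)), u
6. ~<>~a, u
7. ~<>(b -> ~a), u
8. ~b, u
9. a, u
10. ~(b -> ~a), u
11. b, u
Accessibility: uRu
Branch closes: b and ~b both at u.
All branches of the negation close; one closing branch shown above.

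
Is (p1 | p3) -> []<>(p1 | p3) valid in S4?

Invalid (countermodel exists)

Tableau for the negation ~((p1 | p3) -> []<>(p1 | p3)):
1. ~((p1 | p3) -> []<>(p1 | p3)), 0
2. p1 | p3, 0
3. ~[]<>(p1 | p3), 0
4. p3, 0
5. ~<>(p1 | p3), 1
6. ~(p1 | p3), 1
7. ~p1, 1
8. ~p3, 1
Accessibility: 0R0, 0R1, 1R1
The negation has an open branch (countermodel exists).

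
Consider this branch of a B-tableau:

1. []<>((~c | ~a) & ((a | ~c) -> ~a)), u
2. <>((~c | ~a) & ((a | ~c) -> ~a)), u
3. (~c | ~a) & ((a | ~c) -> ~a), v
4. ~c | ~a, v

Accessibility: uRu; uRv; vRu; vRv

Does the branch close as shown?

No world carries both an atom and its negation.

Not closed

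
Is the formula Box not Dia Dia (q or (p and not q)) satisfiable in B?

Yes, satisfiable

1. Box not Dia Dia (q or (p and not q)), w0
2. not Dia Dia (q or (p and not q)), w0   [Box-rule on 1 via w0Rw0]
3. not Dia (q or (p and not q)), w0   [neg-Dia-rule on 2 via w0Rw0]
4. not (q or (p and not q)), w0   [neg-Dia-rule on 3 via w0Rw0]
5. not q, w0   [neg-or-rule on 4]
6. not (p and not q), w0   [neg-or-rule on 4]
7. not p, w0   [neg-and-rule on 6 (branches; this branch)]
Accessibility: w0Rw0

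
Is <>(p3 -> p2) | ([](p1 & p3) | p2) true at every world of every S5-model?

Tableau for the negation ~(<>(p3 -> p2) | ([](p1 & p3) | p2)):
1. ~(<>(p3 -> p2) | ([](p1 & p3) | p2)), 0
2. ~<>(p3 -> p2), 0
3. ~([](p1 & p3) | p2), 0
4. ~[](p1 & p3), 0
5. ~p2, 0
6. ~(p3 -> p2), 0
7. p3, 0
8. ~(p1 & p3), 1
9. ~(p3 -> p2), 1
10. p3, 1
11. ~p2, 1
12. ~p1, 1
Accessibility: 0R0, 0R1, 1R0, 1R1
The negation has an open branch (countermodel exists).

Not valid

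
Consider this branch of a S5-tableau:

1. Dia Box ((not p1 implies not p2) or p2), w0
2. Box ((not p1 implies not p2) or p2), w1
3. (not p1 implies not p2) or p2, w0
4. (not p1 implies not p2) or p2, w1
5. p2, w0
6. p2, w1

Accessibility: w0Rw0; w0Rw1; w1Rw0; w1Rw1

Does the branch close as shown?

Not closed

No world carries both an atom and its negation.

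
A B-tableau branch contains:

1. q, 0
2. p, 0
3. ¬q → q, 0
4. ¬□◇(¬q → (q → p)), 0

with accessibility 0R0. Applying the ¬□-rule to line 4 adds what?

a fresh world 1 with 0R1, and ¬◇(¬q → (q → p)) at 1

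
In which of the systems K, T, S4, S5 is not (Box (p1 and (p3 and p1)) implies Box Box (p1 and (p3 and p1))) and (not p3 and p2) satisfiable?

K-tableau for the formula:
1. not (Box (p1 and (p3 and p1)) implies Box Box (p1 and (p3 and p1))) and (not p3 and p2), 0
2. not (Box (p1 and (p3 and p1)) implies Box Box (p1 and (p3 and p1))), 0
3. not p3 and p2, 0
4. Box (p1 and (p3 and p1)), 0
5. not Box Box (p1 and (p3 and p1)), 0
6. not p3, 0
7. p2, 0
8. not Box (p1 and (p3 and p1)), 1
9. p1 and (p3 and p1), 1
10. p1, 1
11. p3 and p1, 1
12. p3, 1
13. not (p1 and (p3 and p1)), 2
14. not (p3 and p1), 2
15. not p1, 2
Accessibility: 0R1, 1R2
Complete open branch: satisfiable in K.
T-tableau for the formula:
1. not (Box (p1 and (p3 and p1)) implies Box Box (p1 and (p3 and p1))) and (not p3 and p2), 0
2. not (Box (p1 and (p3 and p1)) implies Box Box (p1 and (p3 and p1))), 0
3. not p3 and p2, 0
4. Box (p1 and (p3 and p1)), 0
5. not Box Box (p1 and (p3 and p1)), 0
6. not p3, 0
7. p2, 0
8. p1 and (p3 and p1), 0
9. p1, 0
10. p3 and p1, 0
11. p3, 0
Accessibility: 0R0
Branch closes: p3 and not p3 both at 0.
Every branch closes (one shown): unsatisfiable in T, hence also in S4, S5 (every S4/S5-frame is a T-frame).

K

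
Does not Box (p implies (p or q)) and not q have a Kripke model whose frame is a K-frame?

1. not Box (p implies (p or q)) and not q, u
2. not Box (p implies (p or q)), u   [and-rule on 1]
3. not q, u   [and-rule on 1]
4. not (p implies (p or q)), v   [neg-Box-rule on 2: fresh world v, uRv]
5. p, v   [neg-implies-rule on 4]
6. not (p or q), v   [neg-implies-rule on 4]
7. not p, v   [neg-or-rule on 6]
8. not q, v   [neg-or-rule on 6]
Accessibility: uRv
Branch closes: p and not p both at v.
Every branch closes; the branch above is one of them.

No, unsatisfiable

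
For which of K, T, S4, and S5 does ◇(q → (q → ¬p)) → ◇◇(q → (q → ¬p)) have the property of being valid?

T-tableau for the negation ¬(◇(q → (q → ¬p)) → ◇◇(q → (q → ¬p))):
1. ¬(◇(q → (q → ¬p)) → ◇◇(q → (q → ¬p))), w0
2. ◇(q → (q → ¬p)), w0   [¬→-rule on 1]
3. ¬◇◇(q → (q → ¬p)), w0   [¬→-rule on 1]
4. ¬◇(q → (q → ¬p)), w0   [¬◇-rule on 3 via w0Rw0]
5. ¬(q → (q → ¬p)), w0   [¬◇-rule on 4 via w0Rw0]
6. q, w0   [¬→-rule on 5]
7. ¬(q → ¬p), w0   [¬→-rule on 5]
8. p, w0   [¬→-rule on 7]
9. q → (q → ¬p), w1   [◇-rule on 2: fresh world w1, w0Rw1]
10. ¬◇(q → (q → ¬p)), w1   [¬◇-rule on 3 via w0Rw1]
11. ¬(q → (q → ¬p)), w1   [¬◇-rule on 4 via w0Rw1]
12. q, w1   [¬→-rule on 11]
13. ¬(q → ¬p), w1   [¬→-rule on 11]
14. p, w1   [¬→-rule on 13]
15. q → ¬p, w1   [→-rule on 9 (branches; this branch)]
16. ¬p, w1   [→-rule on 15 (branches; this branch)]
Accessibility: w0Rw0, w0Rw1, w1Rw1
Branch closes: p and ¬p both at w1.
Every branch closes (one shown): valid in T, hence also in S4, S5 (every theorem of T is a theorem of S4 and S5).
K-tableau for the negation ¬(◇(q → (q → ¬p)) → ◇◇(q → (q → ¬p))):
1. ¬(◇(q → (q → ¬p)) → ◇◇(q → (q → ¬p))), w0
2. ◇(q → (q → ¬p)), w0   [¬→-rule on 1]
3. ¬◇◇(q → (q → ¬p)), w0   [¬→-rule on 1]
4. q → (q → ¬p), w1   [◇-rule on 2: fresh world w1, w0Rw1]
5. ¬◇(q → (q → ¬p)), w1   [¬◇-rule on 3 via w0Rw1]
6. q → ¬p, w1   [→-rule on 4 (branches; this branch)]
7. ¬p, w1   [→-rule on 6 (branches; this branch)]
Accessibility: w0Rw1
Complete open branch: countermodel on a K-frame, so not valid in K.

T, S4, S5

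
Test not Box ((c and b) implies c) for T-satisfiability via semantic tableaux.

1. not Box ((c and b) implies c), u
2. not ((c and b) implies c), v
3. c and b, v
4. not c, v
5. c, v
6. b, v
Accessibility: uRu, uRv, vRv
Branch closes: c and not c both at v.
All branches of the tableau close; one closing branch shown above.

No, unsatisfiable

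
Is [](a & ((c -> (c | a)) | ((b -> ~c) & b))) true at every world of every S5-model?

Tableau for the negation ~[](a & ((c -> (c | a)) | ((b -> ~c) & b))):
1. ~[](a & ((c -> (c | a)) | ((b -> ~c) & b))), w0
2. ~(a & ((c -> (c | a)) | ((b -> ~c) & b))), w1   [~[]-rule on 1: fresh world w1, w0Rw1]
3. ~a, w1   [~&-rule on 2 (branches; this branch)]
Accessibility: w0Rw0, w0Rw1, w1Rw0, w1Rw1
The negation has an open branch (countermodel exists).

Not valid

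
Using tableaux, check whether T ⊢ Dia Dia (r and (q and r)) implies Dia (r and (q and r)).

Invalid (countermodel exists)

Tableau for the negation not (Dia Dia (r and (q and r)) implies Dia (r and (q and r))):
1. not (Dia Dia (r and (q and r)) implies Dia (r and (q and r))), w0
2. Dia Dia (r and (q and r)), w0   [neg-implies-rule on 1]
3. not Dia (r and (q and r)), w0   [neg-implies-rule on 1]
4. not (r and (q and r)), w0   [neg-Dia-rule on 3 via w0Rw0]
5. not (q and r), w0   [neg-and-rule on 4 (branches; this branch)]
6. not r, w0   [neg-and-rule on 5 (branches; this branch)]
7. Dia (r and (q and r)), w1   [Dia-rule on 2: fresh world w1, w0Rw1]
8. not (r and (q and r)), w1   [neg-Dia-rule on 3 via w0Rw1]
9. not (q and r), w1   [neg-and-rule on 8 (branches; this branch)]
10. not r, w1   [neg-and-rule on 9 (branches; this branch)]
11. r and (q and r), w2   [Dia-rule on 7: fresh world w2, w1Rw2]
12. r, w2   [and-rule on 11]
13. q and r, w2   [and-rule on 11]
14. q, w2   [and-rule on 13]
Accessibility: w0Rw0, w0Rw1, w1Rw1, w1Rw2, w2Rw2
The negation has an open branch (countermodel exists).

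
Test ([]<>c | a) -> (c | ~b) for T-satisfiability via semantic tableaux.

1. ([]<>c | a) -> (c | ~b), u
2. c | ~b, u
3. ~b, u
Accessibility: uRu

Satisfiable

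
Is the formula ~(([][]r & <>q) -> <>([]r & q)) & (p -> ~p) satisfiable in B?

No, unsatisfiable

1. ~(([][]r & <>q) -> <>([]r & q)) & (p -> ~p), 0
2. ~(([][]r & <>q) -> <>([]r & q)), 0   [&-rule on 1]
3. p -> ~p, 0   [&-rule on 1]
4. [][]r & <>q, 0   [~->-rule on 2]
5. ~<>([]r & q), 0   [~->-rule on 2]
6. [][]r, 0   [&-rule on 4]
7. <>q, 0   [&-rule on 4]
8. ~([]r & q), 0   [~<>-rule on 5 via 0R0]
9. []r, 0   [[]-rule on 6 via 0R0]
10. r, 0   [[]-rule on 9 via 0R0]
11. ~p, 0   [->-rule on 3 (branches; this branch)]
12. ~[]r, 0   [~&-rule on 8 (branches; this branch)]
13. q, 1   [<>-rule on 7: fresh world 1, 0R1]
14. ~([]r & q), 1   [~<>-rule on 5 via 0R1]
15. []r, 1   [[]-rule on 6 via 0R1]
16. r, 1   [[]-rule on 9 via 0R1]
17. ~[]r, 1   [~&-rule on 14 (branches; this branch)]
18. ~r, 2   [~[]-rule on 12: fresh world 2, 0R2]
19. ~([]r & q), 2   [~<>-rule on 5 via 0R2]
20. []r, 2   [[]-rule on 6 via 0R2]
21. r, 2   [[]-rule on 9 via 0R2]
Accessibility: 0R0, 0R1, 0R2, 1R0, 1R1, 2R0, 2R2
Branch closes: r and ~r both at 2.
Every branch closes; the branch above is one of them.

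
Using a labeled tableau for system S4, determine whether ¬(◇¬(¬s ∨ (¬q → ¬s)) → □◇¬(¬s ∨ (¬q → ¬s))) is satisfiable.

Satisfiable (open branch found)

1. ¬(◇¬(¬s ∨ (¬q → ¬s)) → □◇¬(¬s ∨ (¬q → ¬s))), 0
2. ◇¬(¬s ∨ (¬q → ¬s)), 0
3. ¬□◇¬(¬s ∨ (¬q → ¬s)), 0
4. ¬(¬s ∨ (¬q → ¬s)), 1
5. s, 1
6. ¬(¬q → ¬s), 1
7. ¬q, 1
8. ¬◇¬(¬s ∨ (¬q → ¬s)), 2
9. ¬s ∨ (¬q → ¬s), 2
10. ¬q → ¬s, 2
11. ¬s, 2
Accessibility: 0R0, 0R1, 0R2, 1R1, 2R2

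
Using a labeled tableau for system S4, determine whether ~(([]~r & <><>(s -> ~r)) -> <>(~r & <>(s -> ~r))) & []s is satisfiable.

1. ~(([]~r & <><>(s -> ~r)) -> <>(~r & <>(s -> ~r))) & []s, w0
2. ~(([]~r & <><>(s -> ~r)) -> <>(~r & <>(s -> ~r))), w0   [&-rule on 1]
3. []s, w0   [&-rule on 1]
4. []~r & <><>(s -> ~r), w0   [~->-rule on 2]
5. ~<>(~r & <>(s -> ~r)), w0   [~->-rule on 2]
6. []~r, w0   [&-rule on 4]
7. <><>(s -> ~r), w0   [&-rule on 4]
8. s, w0   [[]-rule on 3 via w0Rw0]
9. ~(~r & <>(s -> ~r)), w0   [~<>-rule on 5 via w0Rw0]
10. ~r, w0   [[]-rule on 6 via w0Rw0]
11. ~<>(s -> ~r), w0   [~&-rule on 9 (branches; this branch)]
12. ~(s -> ~r), w0   [~<>-rule on 11 via w0Rw0]
13. r, w0   [~->-rule on 12]
Accessibility: w0Rw0
Branch closes: r and ~r both at w0.
Every branch closes; the branch above is one of them.

Unsatisfiable (every branch closes)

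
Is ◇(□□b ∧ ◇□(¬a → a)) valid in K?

Tableau for the negation ¬◇(□□b ∧ ◇□(¬a → a)):
1. ¬◇(□□b ∧ ◇□(¬a → a)), w0
The negation has an open branch (countermodel exists).

Not valid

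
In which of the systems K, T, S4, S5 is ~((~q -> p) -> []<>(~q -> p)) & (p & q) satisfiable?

K, T, S4

S4-tableau for the formula:
1. ~((~q -> p) -> []<>(~q -> p)) & (p & q), 0
2. ~((~q -> p) -> []<>(~q -> p)), 0
3. p & q, 0
4. ~q -> p, 0
5. ~[]<>(~q -> p), 0
6. p, 0
7. q, 0
8. ~<>(~q -> p), 1
9. ~(~q -> p), 1
10. ~q, 1
11. ~p, 1
Accessibility: 0R0, 0R1, 1R1
Complete open branch: satisfiable in S4, hence also in K, T (this S4-model is also a K-model and a T-model).
S5-tableau for the formula:
1. ~((~q -> p) -> []<>(~q -> p)) & (p & q), 0
2. ~((~q -> p) -> []<>(~q -> p)), 0
3. p & q, 0
4. ~q -> p, 0
5. ~[]<>(~q -> p), 0
6. p, 0
7. q, 0
8. ~<>(~q -> p), 1
9. ~(~q -> p), 0
10. ~q, 0
11. ~p, 0
Accessibility: 0R0, 0R1, 1R0, 1R1
Branch closes: q and ~q both at 0.
Every branch closes (one shown): unsatisfiable in S5.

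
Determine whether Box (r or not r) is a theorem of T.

Tableau for the negation not Box (r or not r):
1. not Box (r or not r), w0
2. not (r or not r), w1   [neg-Box-rule on 1: fresh world w1, w0Rw1]
3. not r, w1   [neg-or-rule on 2]
4. r, w1   [neg-or-rule on 2]
Accessibility: w0Rw0, w0Rw1, w1Rw1
Branch closes: r and not r both at w1.
Every branch of the negation's tableau closes; the branch above is one of them.

Yes, valid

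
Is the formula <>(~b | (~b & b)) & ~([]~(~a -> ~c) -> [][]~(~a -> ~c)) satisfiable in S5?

1. <>(~b | (~b & b)) & ~([]~(~a -> ~c) -> [][]~(~a -> ~c)), u
2. <>(~b | (~b & b)), u
3. ~([]~(~a -> ~c) -> [][]~(~a -> ~c)), u
4. []~(~a -> ~c), u
5. ~[][]~(~a -> ~c), u
6. ~(~a -> ~c), u
7. ~a, u
8. c, u
9. ~b | (~b & b), v
10. ~(~a -> ~c), v
11. ~a, v
12. c, v
13. ~b, v
14. ~[]~(~a -> ~c), w
15. ~(~a -> ~c), w
16. ~a, w
17. c, w
18. ~a -> ~c, x
19. ~(~a -> ~c), x
20. ~a, x
21. c, x
22. ~c, x
Accessibility: uRu, uRv, uRw, uRx, vRu, vRv, vRw, vRx, wRu, wRv, wRw, wRx, xRu, xRv, xRw, xRx
Branch closes: c and ~c both at x.
(One branch shown.) All branches close.

Unsatisfiable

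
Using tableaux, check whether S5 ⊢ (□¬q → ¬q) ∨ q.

Tableau for the negation ¬((□¬q → ¬q) ∨ q):
1. ¬((□¬q → ¬q) ∨ q), 0
2. ¬(□¬q → ¬q), 0
3. ¬q, 0
4. □¬q, 0
5. q, 0
Accessibility: 0R0
Branch closes: q and ¬q both at 0.
All branches of the negation close; one closing branch shown above.

Valid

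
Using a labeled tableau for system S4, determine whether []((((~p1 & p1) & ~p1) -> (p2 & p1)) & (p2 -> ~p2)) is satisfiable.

Satisfiable

1. []((((~p1 & p1) & ~p1) -> (p2 & p1)) & (p2 -> ~p2)), 0
2. (((~p1 & p1) & ~p1) -> (p2 & p1)) & (p2 -> ~p2), 0
3. ((~p1 & p1) & ~p1) -> (p2 & p1), 0
4. p2 -> ~p2, 0
5. ~((~p1 & p1) & ~p1), 0
6. ~p2, 0
7. p1, 0
Accessibility: 0R0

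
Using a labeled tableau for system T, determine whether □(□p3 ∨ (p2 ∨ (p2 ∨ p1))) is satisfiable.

Satisfiable

1. □(□p3 ∨ (p2 ∨ (p2 ∨ p1))), 0
2. □p3 ∨ (p2 ∨ (p2 ∨ p1)), 0
3. p2 ∨ (p2 ∨ p1), 0
4. p2 ∨ p1, 0
5. p1, 0
Accessibility: 0R0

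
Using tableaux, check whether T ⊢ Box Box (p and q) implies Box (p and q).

Tableau for the negation not (Box Box (p and q) implies Box (p and q)):
1. not (Box Box (p and q) implies Box (p and q)), 0
2. Box Box (p and q), 0
3. not Box (p and q), 0
4. Box (p and q), 0
5. p and q, 0
6. p, 0
7. q, 0
8. not (p and q), 1
9. Box (p and q), 1
10. p and q, 1
11. p, 1
12. q, 1
13. not q, 1
Accessibility: 0R0, 0R1, 1R1
Branch closes: q and not q both at 1.
Every branch of the negation's tableau closes; the branch above is one of them.

Valid in T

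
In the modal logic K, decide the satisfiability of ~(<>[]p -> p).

1. ~(<>[]p -> p), u
2. <>[]p, u
3. ~p, u
4. []p, v
Accessibility: uRv

Satisfiable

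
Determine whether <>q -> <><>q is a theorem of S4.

Yes, valid

Tableau for the negation ~(<>q -> <><>q):
1. ~(<>q -> <><>q), w0
2. <>q, w0
3. ~<><>q, w0
4. ~<>q, w0
5. ~q, w0
6. q, w1
7. ~<>q, w1
8. ~q, w1
Accessibility: w0Rw0, w0Rw1, w1Rw1
Branch closes: q and ~q both at w1.
Every branch of the negation's tableau closes; the branch above is one of them.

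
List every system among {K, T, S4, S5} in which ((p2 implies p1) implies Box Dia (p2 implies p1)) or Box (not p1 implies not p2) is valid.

S4-tableau for the negation not (((p2 implies p1) implies Box Dia (p2 implies p1)) or Box (not p1 implies not p2)):
1. not (((p2 implies p1) implies Box Dia (p2 implies p1)) or Box (not p1 implies not p2)), u
2. not ((p2 implies p1) implies Box Dia (p2 implies p1)), u   [neg-or-rule on 1]
3. not Box (not p1 implies not p2), u   [neg-or-rule on 1]
4. p2 implies p1, u   [neg-implies-rule on 2]
5. not Box Dia (p2 implies p1), u   [neg-implies-rule on 2]
6. p1, u   [implies-rule on 4 (branches; this branch)]
7. not (not p1 implies not p2), v   [neg-Box-rule on 3: fresh world v, uRv]
8. not p1, v   [neg-implies-rule on 7]
9. p2, v   [neg-implies-rule on 7]
10. not Dia (p2 implies p1), w   [neg-Box-rule on 5: fresh world w, uRw]
11. not (p2 implies p1), w   [neg-Dia-rule on 10 via wRw]
12. p2, w   [neg-implies-rule on 11]
13. not p1, w   [neg-implies-rule on 11]
Accessibility: uRu, uRv, uRw, vRv, wRw
Complete open branch: countermodel on an S4-frame, so not valid in S4, nor in K, T (the same frame is also a K-frame and a T-frame).
S5-tableau for the negation not (((p2 implies p1) implies Box Dia (p2 implies p1)) or Box (not p1 implies not p2)):
1. not (((p2 implies p1) implies Box Dia (p2 implies p1)) or Box (not p1 implies not p2)), u
2. not ((p2 implies p1) implies Box Dia (p2 implies p1)), u   [neg-or-rule on 1]
3. not Box (not p1 implies not p2), u   [neg-or-rule on 1]
4. p2 implies p1, u   [neg-implies-rule on 2]
5. not Box Dia (p2 implies p1), u   [neg-implies-rule on 2]
6. p1, u   [implies-rule on 4 (branches; this branch)]
7. not (not p1 implies not p2), v   [neg-Box-rule on 3: fresh world v, uRv]
8. not p1, v   [neg-implies-rule on 7]
9. p2, v   [neg-implies-rule on 7]
10. not Dia (p2 implies p1), w   [neg-Box-rule on 5: fresh world w, uRw]
11. not (p2 implies p1), u   [neg-Dia-rule on 10 via wRu]
12. p2, u   [neg-implies-rule on 11]
13. not p1, u   [neg-implies-rule on 11]
Accessibility: uRu, uRv, uRw, vRu, vRv, vRw, wRu, wRv, wRw
Branch closes: p1 and not p1 both at u.
Every branch closes (one shown): valid in S5.

S5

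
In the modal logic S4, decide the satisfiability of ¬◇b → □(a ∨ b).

Satisfiable

1. ¬◇b → □(a ∨ b), 0
2. □(a ∨ b), 0
3. a ∨ b, 0
4. b, 0
Accessibility: 0R0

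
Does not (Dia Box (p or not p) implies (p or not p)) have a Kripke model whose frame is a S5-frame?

1. not (Dia Box (p or not p) implies (p or not p)), 0
2. Dia Box (p or not p), 0
3. not (p or not p), 0
4. not p, 0
5. p, 0
Accessibility: 0R0
Branch closes: p and not p both at 0.
All branches of the tableau close; one closing branch shown above.

No, unsatisfiable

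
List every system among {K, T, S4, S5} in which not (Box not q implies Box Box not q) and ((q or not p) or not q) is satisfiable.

S4-tableau for the formula:
1. not (Box not q implies Box Box not q) and ((q or not p) or not q), u
2. not (Box not q implies Box Box not q), u   [and-rule on 1]
3. (q or not p) or not q, u   [and-rule on 1]
4. Box not q, u   [neg-implies-rule on 2]
5. not Box Box not q, u   [neg-implies-rule on 2]
6. not q, u   [Box-rule on 4 via uRu]
7. q or not p, u   [or-rule on 3 (branches; this branch)]
8. not p, u   [or-rule on 7 (branches; this branch)]
9. not Box not q, v   [neg-Box-rule on 5: fresh world v, uRv]
10. not q, v   [Box-rule on 4 via uRv]
11. q, w   [neg-Box-rule on 9: fresh world w, vRw]
12. not q, w   [Box-rule on 4 via uRw]
Accessibility: uRu, uRv, uRw, vRv, vRw, wRw
Branch closes: q and not q both at w.
Every branch closes (one shown): unsatisfiable in S4, hence also in S5 (every S5-frame is an S4-frame).
T-tableau for the formula:
1. not (Box not q implies Box Box not q) and ((q or not p) or not q), u
2. not (Box not q implies Box Box not q), u   [and-rule on 1]
3. (q or not p) or not q, u   [and-rule on 1]
4. Box not q, u   [neg-implies-rule on 2]
5. not Box Box not q, u   [neg-implies-rule on 2]
6. not q, u   [Box-rule on 4 via uRu]
7. not Box not q, v   [neg-Box-rule on 5: fresh world v, uRv]
8. not q, v   [Box-rule on 4 via uRv]
9. q, w   [neg-Box-rule on 7: fresh world w, vRw]
Accessibility: uRu, uRv, vRv, vRw, wRw
Complete open branch: satisfiable in T, hence also in K (this T-model is also a K-model).

K, T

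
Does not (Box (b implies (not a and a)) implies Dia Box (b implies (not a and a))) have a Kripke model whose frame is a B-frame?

1. not (Box (b implies (not a and a)) implies Dia Box (b implies (not a and a))), 0
2. Box (b implies (not a and a)), 0   [neg-implies-rule on 1]
3. not Dia Box (b implies (not a and a)), 0   [neg-implies-rule on 1]
4. b implies (not a and a), 0   [Box-rule on 2 via 0R0]
5. not Box (b implies (not a and a)), 0   [neg-Dia-rule on 3 via 0R0]
6. not b, 0   [implies-rule on 4 (branches; this branch)]
7. not (b implies (not a and a)), 1   [neg-Box-rule on 5: fresh world 1, 0R1]
8. b, 1   [neg-implies-rule on 7]
9. not (not a and a), 1   [neg-implies-rule on 7]
10. b implies (not a and a), 1   [Box-rule on 2 via 0R1]
11. not Box (b implies (not a and a)), 1   [neg-Dia-rule on 3 via 0R1]
12. not a, 1   [neg-and-rule on 9 (branches; this branch)]
13. not a and a, 1   [implies-rule on 10 (branches; this branch)]
14. a, 1   [and-rule on 13]
Accessibility: 0R0, 0R1, 1R0, 1R1
Branch closes: a and not a both at 1.
(One branch shown.) All branches close.

Unsatisfiable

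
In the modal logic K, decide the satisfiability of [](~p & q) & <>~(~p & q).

1. [](~p & q) & <>~(~p & q), 0
2. [](~p & q), 0   [&-rule on 1]
3. <>~(~p & q), 0   [&-rule on 1]
4. ~(~p & q), 1   [<>-rule on 3: fresh world 1, 0R1]
5. ~p & q, 1   [[]-rule on 2 via 0R1]
6. ~p, 1   [&-rule on 5]
7. q, 1   [&-rule on 5]
8. ~q, 1   [~&-rule on 4 (branches; this branch)]
Accessibility: 0R1
Branch closes: q and ~q both at 1.
(One branch shown.) All branches close.

No, unsatisfiable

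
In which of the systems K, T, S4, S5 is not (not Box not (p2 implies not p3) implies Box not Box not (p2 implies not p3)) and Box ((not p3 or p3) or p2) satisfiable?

K, T, S4

S5-tableau for the formula:
1. not (not Box not (p2 implies not p3) implies Box not Box not (p2 implies not p3)) and Box ((not p3 or p3) or p2), u
2. not (not Box not (p2 implies not p3) implies Box not Box not (p2 implies not p3)), u
3. Box ((not p3 or p3) or p2), u
4. not Box not (p2 implies not p3), u
5. not Box not Box not (p2 implies not p3), u
6. (not p3 or p3) or p2, u
7. not p3 or p3, u
8. p3, u
9. p2 implies not p3, v
10. (not p3 or p3) or p2, v
11. not p3, v
12. not p3 or p3, v
13. Box not (p2 implies not p3), w
14. (not p3 or p3) or p2, w
15. not (p2 implies not p3), u
16. p2, u
17. not (p2 implies not p3), v
18. p2, v
19. p3, v
Accessibility: uRu, uRv, uRw, vRu, vRv, vRw, wRu, wRv, wRw
Branch closes: p3 and not p3 both at v.
Every branch closes (one shown): unsatisfiable in S5.
S4-tableau for the formula:
1. not (not Box not (p2 implies not p3) implies Box not Box not (p2 implies not p3)) and Box ((not p3 or p3) or p2), u
2. not (not Box not (p2 implies not p3) implies Box not Box not (p2 implies not p3)), u
3. Box ((not p3 or p3) or p2), u
4. not Box not (p2 implies not p3), u
5. not Box not Box not (p2 implies not p3), u
6. (not p3 or p3) or p2, u
7. p2, u
8. p2 implies not p3, v
9. (not p3 or p3) or p2, v
10. not p3, v
11. p2, v
12. Box not (p2 implies not p3), w
13. (not p3 or p3) or p2, w
14. not (p2 implies not p3), w
15. p2, w
16. p3, w
Accessibility: uRu, uRv, uRw, vRv, wRw
Complete open branch: satisfiable in S4, hence also in K, T (this S4-model is also a K-model and a T-model).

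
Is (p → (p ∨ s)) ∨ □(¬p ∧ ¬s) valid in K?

Tableau for the negation ¬((p → (p ∨ s)) ∨ □(¬p ∧ ¬s)):
1. ¬((p → (p ∨ s)) ∨ □(¬p ∧ ¬s)), 0
2. ¬(p → (p ∨ s)), 0
3. ¬□(¬p ∧ ¬s), 0
4. p, 0
5. ¬(p ∨ s), 0
6. ¬p, 0
7. ¬s, 0
Branch closes: p and ¬p both at 0.
All branches of the negation close; one closing branch shown above.

Valid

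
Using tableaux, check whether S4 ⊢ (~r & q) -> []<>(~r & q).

Not valid

Tableau for the negation ~((~r & q) -> []<>(~r & q)):
1. ~((~r & q) -> []<>(~r & q)), 0
2. ~r & q, 0   [~->-rule on 1]
3. ~[]<>(~r & q), 0   [~->-rule on 1]
4. ~r, 0   [&-rule on 2]
5. q, 0   [&-rule on 2]
6. ~<>(~r & q), 1   [~[]-rule on 3: fresh world 1, 0R1]
7. ~(~r & q), 1   [~<>-rule on 6 via 1R1]
8. ~q, 1   [~&-rule on 7 (branches; this branch)]
Accessibility: 0R0, 0R1, 1R1
The negation has an open branch (countermodel exists).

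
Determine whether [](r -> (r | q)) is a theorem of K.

Valid in K

Tableau for the negation ~[](r -> (r | q)):
1. ~[](r -> (r | q)), u
2. ~(r -> (r | q)), v   [~[]-rule on 1: fresh world v, uRv]
3. r, v   [~->-rule on 2]
4. ~(r | q), v   [~->-rule on 2]
5. ~r, v   [~|-rule on 4]
6. ~q, v   [~|-rule on 4]
Accessibility: uRv
Branch closes: r and ~r both at v.
All branches of the negation close; one closing branch shown above.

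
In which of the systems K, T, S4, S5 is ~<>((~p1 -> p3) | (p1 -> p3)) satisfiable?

K-tableau for the formula:
1. ~<>((~p1 -> p3) | (p1 -> p3)), u
Complete open branch: satisfiable in K.
T-tableau for the formula:
1. ~<>((~p1 -> p3) | (p1 -> p3)), u
2. ~((~p1 -> p3) | (p1 -> p3)), u   [~<>-rule on 1 via uRu]
3. ~(~p1 -> p3), u   [~|-rule on 2]
4. ~(p1 -> p3), u   [~|-rule on 2]
5. ~p1, u   [~->-rule on 3]
6. ~p3, u   [~->-rule on 3]
7. p1, u   [~->-rule on 4]
Accessibility: uRu
Branch closes: p1 and ~p1 both at u.
Every branch closes (one shown): unsatisfiable in T, hence also in S4, S5 (every S4/S5-frame is a T-frame).

K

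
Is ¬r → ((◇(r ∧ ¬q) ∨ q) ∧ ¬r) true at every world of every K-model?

Tableau for the negation ¬(¬r → ((◇(r ∧ ¬q) ∨ q) ∧ ¬r)):
1. ¬(¬r → ((◇(r ∧ ¬q) ∨ q) ∧ ¬r)), 0
2. ¬r, 0   [¬→-rule on 1]
3. ¬((◇(r ∧ ¬q) ∨ q) ∧ ¬r), 0   [¬→-rule on 1]
4. ¬(◇(r ∧ ¬q) ∨ q), 0   [¬∧-rule on 3 (branches; this branch)]
5. ¬◇(r ∧ ¬q), 0   [¬∨-rule on 4]
6. ¬q, 0   [¬∨-rule on 4]
The negation has an open branch (countermodel exists).

Invalid (countermodel exists)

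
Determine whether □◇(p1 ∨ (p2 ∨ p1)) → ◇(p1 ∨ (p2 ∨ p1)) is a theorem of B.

Tableau for the negation ¬(□◇(p1 ∨ (p2 ∨ p1)) → ◇(p1 ∨ (p2 ∨ p1))):
1. ¬(□◇(p1 ∨ (p2 ∨ p1)) → ◇(p1 ∨ (p2 ∨ p1))), 0
2. □◇(p1 ∨ (p2 ∨ p1)), 0
3. ¬◇(p1 ∨ (p2 ∨ p1)), 0
4. ◇(p1 ∨ (p2 ∨ p1)), 0
5. ¬(p1 ∨ (p2 ∨ p1)), 0
6. ¬p1, 0
7. ¬(p2 ∨ p1), 0
8. ¬p2, 0
9. p1 ∨ (p2 ∨ p1), 1
10. ◇(p1 ∨ (p2 ∨ p1)), 1
11. ¬(p1 ∨ (p2 ∨ p1)), 1
12. ¬p1, 1
13. ¬(p2 ∨ p1), 1
14. ¬p2, 1
15. p2 ∨ p1, 1
16. p1, 1
Accessibility: 0R0, 0R1, 1R0, 1R1
Branch closes: p1 and ¬p1 both at 1.
Every branch of the negation's tableau closes; the branch above is one of them.

Valid in B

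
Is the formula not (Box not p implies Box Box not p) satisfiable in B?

1. not (Box not p implies Box Box not p), w0
2. Box not p, w0   [neg-implies-rule on 1]
3. not Box Box not p, w0   [neg-implies-rule on 1]
4. not p, w0   [Box-rule on 2 via w0Rw0]
5. not Box not p, w1   [neg-Box-rule on 3: fresh world w1, w0Rw1]
6. not p, w1   [Box-rule on 2 via w0Rw1]
7. p, w2   [neg-Box-rule on 5: fresh world w2, w1Rw2]
Accessibility: w0Rw0, w0Rw1, w1Rw0, w1Rw1, w1Rw2, w2Rw1, w2Rw2

Satisfiable (open branch found)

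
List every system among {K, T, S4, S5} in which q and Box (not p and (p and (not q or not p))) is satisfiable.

T-tableau for the formula:
1. q and Box (not p and (p and (not q or not p))), 0
2. q, 0   [and-rule on 1]
3. Box (not p and (p and (not q or not p))), 0   [and-rule on 1]
4. not p and (p and (not q or not p)), 0   [Box-rule on 3 via 0R0]
5. not p, 0   [and-rule on 4]
6. p and (not q or not p), 0   [and-rule on 4]
7. p, 0   [and-rule on 6]
8. not q or not p, 0   [and-rule on 6]
Accessibility: 0R0
Branch closes: p and not p both at 0.
Every branch closes (one shown): unsatisfiable in T, hence also in S4, S5 (every S4/S5-frame is a T-frame).
K-tableau for the formula:
1. q and Box (not p and (p and (not q or not p))), 0
2. q, 0   [and-rule on 1]
3. Box (not p and (p and (not q or not p))), 0   [and-rule on 1]
Complete open branch: satisfiable in K.

K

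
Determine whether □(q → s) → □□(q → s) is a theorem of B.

Tableau for the negation ¬(□(q → s) → □□(q → s)):
1. ¬(□(q → s) → □□(q → s)), u
2. □(q → s), u
3. ¬□□(q → s), u
4. q → s, u
5. s, u
6. ¬□(q → s), v
7. q → s, v
8. s, v
9. ¬(q → s), w
10. q, w
11. ¬s, w
Accessibility: uRu, uRv, vRu, vRv, vRw, wRv, wRw
The negation has an open branch (countermodel exists).

Not valid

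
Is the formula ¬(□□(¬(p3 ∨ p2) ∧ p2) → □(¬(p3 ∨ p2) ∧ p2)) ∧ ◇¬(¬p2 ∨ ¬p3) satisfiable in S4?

No, unsatisfiable

1. ¬(□□(¬(p3 ∨ p2) ∧ p2) → □(¬(p3 ∨ p2) ∧ p2)) ∧ ◇¬(¬p2 ∨ ¬p3), 0
2. ¬(□□(¬(p3 ∨ p2) ∧ p2) → □(¬(p3 ∨ p2) ∧ p2)), 0
3. ◇¬(¬p2 ∨ ¬p3), 0
4. □□(¬(p3 ∨ p2) ∧ p2), 0
5. ¬□(¬(p3 ∨ p2) ∧ p2), 0
6. □(¬(p3 ∨ p2) ∧ p2), 0
7. ¬(p3 ∨ p2) ∧ p2, 0
8. ¬(p3 ∨ p2), 0
9. p2, 0
10. ¬p3, 0
11. ¬p2, 0
Accessibility: 0R0
Branch closes: p2 and ¬p2 both at 0.
(One branch shown.) All branches close.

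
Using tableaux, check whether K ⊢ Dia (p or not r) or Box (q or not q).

Valid in K

Tableau for the negation not (Dia (p or not r) or Box (q or not q)):
1. not (Dia (p or not r) or Box (q or not q)), 0
2. not Dia (p or not r), 0   [neg-or-rule on 1]
3. not Box (q or not q), 0   [neg-or-rule on 1]
4. not (q or not q), 1   [neg-Box-rule on 3: fresh world 1, 0R1]
5. not q, 1   [neg-or-rule on 4]
6. q, 1   [neg-or-rule on 4]
Accessibility: 0R1
Branch closes: q and not q both at 1.
Every branch of the negation's tableau closes; the branch above is one of them.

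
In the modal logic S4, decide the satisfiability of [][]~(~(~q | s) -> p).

Yes, satisfiable

1. [][]~(~(~q | s) -> p), u
2. []~(~(~q | s) -> p), u   [[]-rule on 1 via uRu]
3. ~(~(~q | s) -> p), u   [[]-rule on 2 via uRu]
4. ~(~q | s), u   [~->-rule on 3]
5. ~p, u   [~->-rule on 3]
6. q, u   [~|-rule on 4]
7. ~s, u   [~|-rule on 4]
Accessibility: uRu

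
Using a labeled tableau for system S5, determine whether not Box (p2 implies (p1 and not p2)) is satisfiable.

1. not Box (p2 implies (p1 and not p2)), 0
2. not (p2 implies (p1 and not p2)), 1   [neg-Box-rule on 1: fresh world 1, 0R1]
3. p2, 1   [neg-implies-rule on 2]
4. not (p1 and not p2), 1   [neg-implies-rule on 2]
Accessibility: 0R0, 0R1, 1R0, 1R1

Yes, satisfiable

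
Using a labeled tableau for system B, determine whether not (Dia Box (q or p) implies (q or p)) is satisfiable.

Unsatisfiable (every branch closes)

1. not (Dia Box (q or p) implies (q or p)), w0
2. Dia Box (q or p), w0
3. not (q or p), w0
4. not q, w0
5. not p, w0
6. Box (q or p), w1
7. q or p, w0
8. q or p, w1
9. p, w0
Accessibility: w0Rw0, w0Rw1, w1Rw0, w1Rw1
Branch closes: p and not p both at w0.
All branches of the tableau close; one closing branch shown above.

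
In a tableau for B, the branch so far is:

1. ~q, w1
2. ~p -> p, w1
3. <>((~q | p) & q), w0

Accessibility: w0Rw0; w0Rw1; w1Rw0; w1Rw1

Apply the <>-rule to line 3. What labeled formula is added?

a fresh world w2 with w0Rw2, and (~q | p) & q at w2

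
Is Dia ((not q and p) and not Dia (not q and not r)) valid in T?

Invalid (countermodel exists)

Tableau for the negation not Dia ((not q and p) and not Dia (not q and not r)):
1. not Dia ((not q and p) and not Dia (not q and not r)), w0
2. not ((not q and p) and not Dia (not q and not r)), w0
3. Dia (not q and not r), w0
4. not q and not r, w1
5. not q, w1
6. not r, w1
7. not ((not q and p) and not Dia (not q and not r)), w1
8. Dia (not q and not r), w1
9. not q and not r, w2
10. not q, w2
11. not r, w2
Accessibility: w0Rw0, w0Rw1, w1Rw1, w1Rw2, w2Rw2
The negation has an open branch (countermodel exists).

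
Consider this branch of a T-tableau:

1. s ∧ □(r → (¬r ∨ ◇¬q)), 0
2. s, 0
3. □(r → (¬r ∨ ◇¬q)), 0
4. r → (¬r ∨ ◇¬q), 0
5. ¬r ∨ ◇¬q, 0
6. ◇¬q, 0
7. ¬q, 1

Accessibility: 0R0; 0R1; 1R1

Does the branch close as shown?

No atom appears with both signs at the same world.

Open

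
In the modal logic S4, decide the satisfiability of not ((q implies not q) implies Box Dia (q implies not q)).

1. not ((q implies not q) implies Box Dia (q implies not q)), w0
2. q implies not q, w0
3. not Box Dia (q implies not q), w0
4. not q, w0
5. not Dia (q implies not q), w1
6. not (q implies not q), w1
7. q, w1
Accessibility: w0Rw0, w0Rw1, w1Rw1

Yes, satisfiable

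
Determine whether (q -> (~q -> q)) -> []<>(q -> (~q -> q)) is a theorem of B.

Valid in B

Tableau for the negation ~((q -> (~q -> q)) -> []<>(q -> (~q -> q))):
1. ~((q -> (~q -> q)) -> []<>(q -> (~q -> q))), u
2. q -> (~q -> q), u
3. ~[]<>(q -> (~q -> q)), u
4. ~q -> q, u
5. q, u
6. ~<>(q -> (~q -> q)), v
7. ~(q -> (~q -> q)), u
8. ~(~q -> q), u
9. ~q, u
Accessibility: uRu, uRv, vRu, vRv
Branch closes: q and ~q both at u.
All branches of the negation close; one closing branch shown above.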